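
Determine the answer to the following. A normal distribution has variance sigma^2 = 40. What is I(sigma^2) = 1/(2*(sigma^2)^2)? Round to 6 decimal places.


Fisher information for variance: I(sigma^2) = 1/(2*sigma^4).
sigma^2 = 40, so sigma^4 = 1600.
I = 1/(2*1600) = 1/3200 = 0.000313

0.000313


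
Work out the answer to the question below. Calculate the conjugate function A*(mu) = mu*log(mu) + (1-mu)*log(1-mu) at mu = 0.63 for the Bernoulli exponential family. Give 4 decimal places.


Legendre transform for Bernoulli:
A*(mu) = mu*log(mu) + (1-mu)*log(1-mu).
mu = 0.63, 1-mu = 0.37.
mu*log(mu) = 0.63*log(0.63) = -0.291082.
(1-mu)*log(1-mu) = 0.37*log(0.37) = -0.367873.
A* = -0.291082 + -0.367873 = -0.6590

-0.6590


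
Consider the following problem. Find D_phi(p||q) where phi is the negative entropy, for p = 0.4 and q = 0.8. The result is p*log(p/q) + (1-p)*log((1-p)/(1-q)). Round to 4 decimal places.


Bregman divergence with negative entropy generator:
D = p*log(p/q) + (1-p)*log((1-p)/(1-q)).
p = 0.4, q = 0.8.
p*log(p/q) = 0.4*log(0.4/0.8) = -0.277259.
(1-p)*log((1-p)/(1-q)) = 0.6*log(0.6/0.2) = 0.659167.
D = -0.277259 + 0.659167 = 0.3819

0.3819


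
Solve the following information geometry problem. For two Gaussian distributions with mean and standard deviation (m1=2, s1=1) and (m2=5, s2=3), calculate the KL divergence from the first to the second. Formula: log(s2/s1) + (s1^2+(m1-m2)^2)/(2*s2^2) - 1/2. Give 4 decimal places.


KL divergence between normal distributions:
KL = log(s2/s1) + (s1^2 + (m1-m2)^2)/(2*s2^2) - 1/2.
log(3/1) = 1.098612.
(1^2 + (2-5)^2)/(2*3^2) = (1 + 9)/18 = 0.555556.
KL = 1.098612 + 0.555556 - 0.5 = 1.1542

1.1542


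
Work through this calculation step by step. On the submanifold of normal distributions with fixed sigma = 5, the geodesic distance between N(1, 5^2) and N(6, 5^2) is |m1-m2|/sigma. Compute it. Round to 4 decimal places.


On the fixed-variance normal subfamily, geodesic distance = |m1-m2|/sigma.
|1 - 6| = 5.
sigma = 5.
d = 5/5 = 1.0000

1.0000


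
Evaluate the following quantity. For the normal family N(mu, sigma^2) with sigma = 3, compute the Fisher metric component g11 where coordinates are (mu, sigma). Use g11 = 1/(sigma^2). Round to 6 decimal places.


For the 2-parameter normal family, the Fisher metric has:
  g11 = 1/sigma^2, g22 = 2/sigma^2.
sigma = 3, sigma^2 = 9.
g11 = 0.111111

0.111111


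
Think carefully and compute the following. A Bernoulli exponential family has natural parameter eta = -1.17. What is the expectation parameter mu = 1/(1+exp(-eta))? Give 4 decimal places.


Dual coordinate (expectation parameter) for Bernoulli:
mu = 1/(1+exp(-eta)).
eta = -1.17.
exp(-eta) = exp(1.17) = 3.221993.
mu = 1/(1+3.221993) = 0.2369

0.2369


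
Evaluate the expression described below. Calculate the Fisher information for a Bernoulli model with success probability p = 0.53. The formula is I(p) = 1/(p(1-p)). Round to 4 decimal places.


For Bernoulli(p), Fisher information is I(p) = 1/(p*(1-p)).
p = 0.53, 1-p = 0.47.
p*(1-p) = 0.2491.
I(p) = 1/0.2491 = 4.0145

4.0145


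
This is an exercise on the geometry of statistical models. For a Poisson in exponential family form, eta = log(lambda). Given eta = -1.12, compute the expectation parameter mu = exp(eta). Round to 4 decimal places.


Expectation parameter for Poisson exponential family:
mu = exp(eta).
eta = -1.12.
mu = exp(-1.12) = 0.3263

0.3263


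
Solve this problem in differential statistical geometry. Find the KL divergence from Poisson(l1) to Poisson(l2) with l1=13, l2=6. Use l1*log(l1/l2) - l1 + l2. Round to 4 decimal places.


KL divergence for Poisson:
KL = l1*log(l1/l2) - l1 + l2.
l1 = 13, l2 = 6.
log(13/6) = 0.77319.
l1*log(l1/l2) = 13 * 0.77319 = 10.051469.
KL = 10.051469 - 13 + 6 = 3.0515

3.0515


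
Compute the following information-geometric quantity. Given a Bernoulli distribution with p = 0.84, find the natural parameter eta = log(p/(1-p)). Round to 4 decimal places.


Natural parameter for Bernoulli: eta = log(p/(1-p)).
p = 0.84, 1-p = 0.16.
p/(1-p) = 5.25.
eta = log(5.25) = 1.6582

1.6582


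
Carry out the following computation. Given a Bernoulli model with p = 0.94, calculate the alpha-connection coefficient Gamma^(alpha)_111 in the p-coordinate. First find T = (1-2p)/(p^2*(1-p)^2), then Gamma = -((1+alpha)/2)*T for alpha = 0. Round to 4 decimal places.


Skewness (Amari-Chentsov) tensor: T = (1-2p)/(p^2*(1-p)^2).
p = 0.94, 1-2p = -0.88, p^2 = 0.8836, (1-p)^2 = 0.0036.
T = -0.88/(0.8836 * 0.0036) = -276.646044.
In the p-coordinate, Gamma^(alpha) = Gamma^(0) - (alpha/2)*T with Gamma^(0) = (1/2)*g'(p) = -T/2,
so Gamma^(alpha) = -((1+alpha)/2)*T.
alpha = 0, -(1+alpha)/2 = -0.5.
Gamma = -0.5 * -276.646044 = 138.3230

138.3230


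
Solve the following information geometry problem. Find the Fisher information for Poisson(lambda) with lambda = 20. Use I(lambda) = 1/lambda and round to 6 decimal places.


Fisher information for Poisson: I(lambda) = 1/lambda.
lambda = 20.
I(lambda) = 1/20 = 0.050000

0.050000


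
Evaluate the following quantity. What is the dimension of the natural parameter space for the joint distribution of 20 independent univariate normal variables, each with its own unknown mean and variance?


Exponential family dimension calculation:
Each univariate normal has two natural parameters (mu/sigma^2 and -1/(2 sigma^2)).
With 20 independent components, dim = 2 * 20 = 40.

40


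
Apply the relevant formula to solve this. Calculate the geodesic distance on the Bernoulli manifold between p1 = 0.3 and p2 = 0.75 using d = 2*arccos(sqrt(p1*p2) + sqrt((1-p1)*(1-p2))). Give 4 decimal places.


Geodesic distance on Bernoulli manifold:
d(p1,p2) = 2*arccos(sqrt(p1*p2) + sqrt((1-p1)*(1-p2))).
sqrt(p1*p2) = sqrt(0.3*0.75) = 0.474342.
sqrt((1-p1)*(1-p2)) = sqrt(0.7*0.25) = 0.41833.
arg = 0.474342 + 0.41833 = 0.892672.
d = 2*arccos(0.892672) = 0.9351

0.9351


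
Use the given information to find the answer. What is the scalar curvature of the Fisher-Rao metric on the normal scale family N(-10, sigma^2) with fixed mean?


This family has a single free parameter, so its statistical manifold
is 1-dimensional. The Riemann curvature tensor of any 1-dimensional
Riemannian manifold vanishes identically, so R = 0.

0


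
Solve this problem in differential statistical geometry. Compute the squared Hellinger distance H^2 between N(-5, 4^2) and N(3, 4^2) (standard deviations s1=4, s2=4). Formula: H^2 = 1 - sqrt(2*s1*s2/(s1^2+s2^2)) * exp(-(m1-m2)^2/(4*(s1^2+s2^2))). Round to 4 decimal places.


Squared Hellinger distance for Gaussians:
H^2 = 1 - sqrt(2*s1*s2/(s1^2+s2^2)) * exp(-(m1-m2)^2/(4*(s1^2+s2^2))).
s1^2 = 16, s2^2 = 16, s1^2+s2^2 = 32.
sqrt(2*4*4/(32)) = 1.0.
(m1-m2)^2 = (-8)^2 = 64.
exp(-64/(4*32)) = exp(-0.5) = 0.606531.
H^2 = 1 - 1.0*0.606531 = 0.3935

0.3935


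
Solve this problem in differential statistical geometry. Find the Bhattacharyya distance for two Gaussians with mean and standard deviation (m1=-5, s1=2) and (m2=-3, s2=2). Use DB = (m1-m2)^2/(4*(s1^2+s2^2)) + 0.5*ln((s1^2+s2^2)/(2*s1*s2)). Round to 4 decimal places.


Bhattacharyya distance between two Gaussians:
DB = (m1-m2)^2/(4*(s1^2+s2^2)) + (1/2)*ln((s1^2+s2^2)/(2*s1*s2)).
(m1-m2)^2 = (-2)^2 = 4.
s1^2+s2^2 = 4 + 4 = 8.
term1 = 4/32 = 0.125.
term2 = 0.5*ln(8/8.0) = 0.0.
DB = 0.125 + 0.0 = 0.1250

0.1250


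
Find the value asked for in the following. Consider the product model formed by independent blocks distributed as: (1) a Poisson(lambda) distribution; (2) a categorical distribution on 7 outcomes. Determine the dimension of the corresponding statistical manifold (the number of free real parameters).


The dimension of a statistical manifold equals the number of free
(independent) real parameters of the model. For a product of independent
blocks the parameter counts add.
- Poisson (lambda): 1.
- categorical on 7 outcomes (probabilities sum to 1): 7-1 = 6.
Total = 1 + 6 = 7.
Dimension = 7

7


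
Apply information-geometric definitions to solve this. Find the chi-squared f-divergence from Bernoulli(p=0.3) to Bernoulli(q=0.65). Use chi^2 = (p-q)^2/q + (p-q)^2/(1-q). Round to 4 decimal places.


Chi-squared divergence between Bernoulli distributions:
chi^2 = (p-q)^2/q + (p-q)^2/(1-q).
p = 0.3, q = 0.65, p-q = -0.35.
(p-q)^2 = 0.1225.
term1 = 0.1225/0.65 = 0.188462.
term2 = 0.1225/0.35 = 0.35.
chi^2 = 0.188462 + 0.35 = 0.5385

0.5385


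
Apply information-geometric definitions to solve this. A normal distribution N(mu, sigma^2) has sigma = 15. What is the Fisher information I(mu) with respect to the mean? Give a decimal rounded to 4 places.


The Fisher information for the mean of a normal distribution is I(mu) = 1/sigma^2.
sigma = 15, so sigma^2 = 225.
I(mu) = 1/225 = 0.0044

0.0044


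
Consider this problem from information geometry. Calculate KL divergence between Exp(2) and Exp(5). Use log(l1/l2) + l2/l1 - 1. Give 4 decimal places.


KL divergence for exponential family:
KL = log(l1/l2) + l2/l1 - 1.
log(2/5) = -0.916291.
5/2 = 2.5.
KL = -0.916291 + 2.5 - 1 = 0.5837

0.5837


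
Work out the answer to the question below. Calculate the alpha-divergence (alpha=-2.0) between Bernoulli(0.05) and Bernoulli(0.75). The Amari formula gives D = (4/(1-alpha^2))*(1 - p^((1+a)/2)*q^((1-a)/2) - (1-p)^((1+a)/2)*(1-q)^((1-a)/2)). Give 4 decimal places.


Amari alpha-divergence:
D = (4/(1-alpha^2))*(1 - p^((1+a)/2)*q^((1-a)/2) - (1-p)^((1+a)/2)*(1-q)^((1-a)/2)).
alpha = -2.0, p = 0.05, q = 0.75.
e1 = (1+alpha)/2 = -0.5, e2 = (1-alpha)/2 = 1.5.
t1 = p^e1 * q^e2 = 0.05^-0.5 * 0.75^1.5 = 2.904738.
t2 = (1-p)^e1 * (1-q)^e2 = 0.95^-0.5 * 0.25^1.5 = 0.128247.
4/(1-alpha^2) = -1.333333.
D = -1.333333*(1 - 2.904738 - 0.128247) = 2.7106

2.7106


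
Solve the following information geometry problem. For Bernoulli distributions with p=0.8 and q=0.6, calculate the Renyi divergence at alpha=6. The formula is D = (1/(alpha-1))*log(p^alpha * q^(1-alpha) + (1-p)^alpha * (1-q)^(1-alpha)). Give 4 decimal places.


Renyi divergence of order alpha between Bernoulli distributions:
D = (1/(alpha-1))*log(p^alpha * q^(1-alpha) + (1-p)^alpha * (1-q)^(1-alpha)).
alpha = 6, p = 0.8, q = 0.6.
p^alpha * q^(1-alpha) = 0.8^6 * 0.6^-5 = 3.371193.
(1-p)^alpha * (1-q)^(1-alpha) = 0.2^6 * 0.4^-5 = 0.00625.
sum = 3.371193 + 0.00625 = 3.377443.
D = (1/5)*log(3.377443) = 0.2434

0.2434


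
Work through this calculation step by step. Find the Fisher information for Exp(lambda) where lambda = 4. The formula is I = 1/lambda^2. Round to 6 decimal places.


Fisher information for exponential: I(lambda) = 1/lambda^2.
lambda = 4, lambda^2 = 16.
I = 1/16 = 0.062500

0.062500


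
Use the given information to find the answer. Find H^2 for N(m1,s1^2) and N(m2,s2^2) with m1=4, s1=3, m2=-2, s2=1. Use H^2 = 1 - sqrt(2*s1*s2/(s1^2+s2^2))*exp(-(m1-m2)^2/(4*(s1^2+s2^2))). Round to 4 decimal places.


Squared Hellinger distance for Gaussians:
H^2 = 1 - sqrt(2*s1*s2/(s1^2+s2^2)) * exp(-(m1-m2)^2/(4*(s1^2+s2^2))).
s1^2 = 9, s2^2 = 1, s1^2+s2^2 = 10.
sqrt(2*3*1/(10)) = 0.774597.
(m1-m2)^2 = (6)^2 = 36.
exp(-36/(4*10)) = exp(-0.9) = 0.40657.
H^2 = 1 - 0.774597*0.40657 = 0.6851

0.6851


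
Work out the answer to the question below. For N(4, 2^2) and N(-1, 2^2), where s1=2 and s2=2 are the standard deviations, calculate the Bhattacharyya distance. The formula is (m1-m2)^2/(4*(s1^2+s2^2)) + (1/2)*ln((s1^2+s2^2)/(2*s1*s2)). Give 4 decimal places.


Bhattacharyya distance between two Gaussians:
DB = (m1-m2)^2/(4*(s1^2+s2^2)) + (1/2)*ln((s1^2+s2^2)/(2*s1*s2)).
(m1-m2)^2 = (5)^2 = 25.
s1^2+s2^2 = 4 + 4 = 8.
term1 = 25/32 = 0.78125.
term2 = 0.5*ln(8/8.0) = 0.0.
DB = 0.78125 + 0.0 = 0.7813

0.7813


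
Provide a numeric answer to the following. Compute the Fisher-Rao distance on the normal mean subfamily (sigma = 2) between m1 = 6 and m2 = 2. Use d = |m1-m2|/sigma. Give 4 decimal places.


On the fixed-variance normal subfamily, geodesic distance = |m1-m2|/sigma.
|6 - 2| = 4.
sigma = 2.
d = 4/2 = 2.0000

2.0000


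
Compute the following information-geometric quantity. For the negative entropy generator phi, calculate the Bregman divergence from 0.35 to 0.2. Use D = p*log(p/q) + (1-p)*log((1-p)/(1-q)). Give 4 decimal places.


Bregman divergence with negative entropy generator:
D = p*log(p/q) + (1-p)*log((1-p)/(1-q)).
p = 0.35, q = 0.2.
p*log(p/q) = 0.35*log(0.35/0.2) = 0.195866.
(1-p)*log((1-p)/(1-q)) = 0.65*log(0.65/0.8) = -0.134966.
D = 0.195866 + -0.134966 = 0.0609

0.0609


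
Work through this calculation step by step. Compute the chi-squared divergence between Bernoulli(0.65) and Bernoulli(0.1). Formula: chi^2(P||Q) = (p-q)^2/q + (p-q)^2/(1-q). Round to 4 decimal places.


Chi-squared divergence between Bernoulli distributions:
chi^2 = (p-q)^2/q + (p-q)^2/(1-q).
p = 0.65, q = 0.1, p-q = 0.55.
(p-q)^2 = 0.3025.
term1 = 0.3025/0.1 = 3.025.
term2 = 0.3025/0.9 = 0.336111.
chi^2 = 3.025 + 0.336111 = 3.3611

3.3611


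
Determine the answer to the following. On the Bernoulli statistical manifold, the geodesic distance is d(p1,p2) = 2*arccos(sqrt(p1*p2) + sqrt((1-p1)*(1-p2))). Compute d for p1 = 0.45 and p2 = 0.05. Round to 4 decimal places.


Geodesic distance on Bernoulli manifold:
d(p1,p2) = 2*arccos(sqrt(p1*p2) + sqrt((1-p1)*(1-p2))).
sqrt(p1*p2) = sqrt(0.45*0.05) = 0.15.
sqrt((1-p1)*(1-p2)) = sqrt(0.55*0.95) = 0.722842.
arg = 0.15 + 0.722842 = 0.872842.
d = 2*arccos(0.872842) = 1.0196

1.0196


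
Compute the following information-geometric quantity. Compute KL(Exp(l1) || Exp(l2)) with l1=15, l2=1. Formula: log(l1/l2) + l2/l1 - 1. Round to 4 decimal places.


KL divergence for exponential family:
KL = log(l1/l2) + l2/l1 - 1.
log(15/1) = 2.70805.
1/15 = 0.066667.
KL = 2.70805 + 0.066667 - 1 = 1.7747

1.7747


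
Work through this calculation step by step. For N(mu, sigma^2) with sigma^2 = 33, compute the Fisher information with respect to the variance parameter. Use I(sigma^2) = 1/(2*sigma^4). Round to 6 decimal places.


Fisher information for variance: I(sigma^2) = 1/(2*sigma^4).
sigma^2 = 33, so sigma^4 = 1089.
I = 1/(2*1089) = 1/2178 = 0.000459

0.000459


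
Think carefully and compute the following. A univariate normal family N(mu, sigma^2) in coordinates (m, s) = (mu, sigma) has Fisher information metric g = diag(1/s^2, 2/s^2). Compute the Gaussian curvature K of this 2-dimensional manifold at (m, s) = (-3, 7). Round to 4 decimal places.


The metric has the form g = (A dm^2 + B ds^2)/s^2 with A = 1, B = 2.
Substitute u = sqrt(A/B)*m: g = B*(du^2 + ds^2)/s^2, i.e. B times the
Poincare upper half-plane metric, which has constant Gaussian curvature -1.
Scaling a 2D metric by a constant c divides the Gaussian curvature by c,
so K = -1/B = -1/(2) = -0.5000 everywhere (the point (m, s) = (-3, 7) is irrelevant:
the curvature is constant).
The requested Gaussian curvature is K = -0.5000.

-0.5000


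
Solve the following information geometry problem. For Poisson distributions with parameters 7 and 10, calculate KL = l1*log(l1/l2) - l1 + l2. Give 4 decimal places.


KL divergence for Poisson:
KL = l1*log(l1/l2) - l1 + l2.
l1 = 7, l2 = 10.
log(7/10) = -0.356675.
l1*log(l1/l2) = 7 * -0.356675 = -2.496725.
KL = -2.496725 - 7 + 10 = 0.5033

0.5033


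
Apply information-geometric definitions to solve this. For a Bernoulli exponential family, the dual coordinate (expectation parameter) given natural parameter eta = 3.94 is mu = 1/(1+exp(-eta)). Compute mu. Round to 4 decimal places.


Dual coordinate (expectation parameter) for Bernoulli:
mu = 1/(1+exp(-eta)).
eta = 3.94.
exp(-eta) = exp(-3.94) = 0.019448.
mu = 1/(1+0.019448) = 0.9809

0.9809


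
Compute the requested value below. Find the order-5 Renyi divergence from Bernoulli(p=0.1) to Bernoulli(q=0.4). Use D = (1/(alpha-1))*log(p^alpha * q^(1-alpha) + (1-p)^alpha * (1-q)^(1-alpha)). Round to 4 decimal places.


Renyi divergence of order alpha between Bernoulli distributions:
D = (1/(alpha-1))*log(p^alpha * q^(1-alpha) + (1-p)^alpha * (1-q)^(1-alpha)).
alpha = 5, p = 0.1, q = 0.4.
p^alpha * q^(1-alpha) = 0.1^5 * 0.4^-4 = 0.000391.
(1-p)^alpha * (1-q)^(1-alpha) = 0.9^5 * 0.6^-4 = 4.55625.
sum = 0.000391 + 4.55625 = 4.556641.
D = (1/4)*log(4.556641) = 0.3791

0.3791


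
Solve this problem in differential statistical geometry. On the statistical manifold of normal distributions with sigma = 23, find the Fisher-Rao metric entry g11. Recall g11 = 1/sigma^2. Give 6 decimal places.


For the 2-parameter normal family, the Fisher metric has:
  g11 = 1/sigma^2, g22 = 2/sigma^2.
sigma = 23, sigma^2 = 529.
g11 = 0.001890

0.001890


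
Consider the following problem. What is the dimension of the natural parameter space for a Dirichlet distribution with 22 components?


Exponential family dimension calculation:
Dirichlet with 22 components has 22 natural parameters.

22


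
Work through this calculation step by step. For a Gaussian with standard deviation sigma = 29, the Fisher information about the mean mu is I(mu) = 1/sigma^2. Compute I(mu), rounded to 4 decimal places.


The Fisher information for the mean of a normal distribution is I(mu) = 1/sigma^2.
sigma = 29, so sigma^2 = 841.
I(mu) = 1/841 = 0.0012

0.0012


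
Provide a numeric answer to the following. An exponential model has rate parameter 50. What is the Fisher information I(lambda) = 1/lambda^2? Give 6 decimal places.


Fisher information for exponential: I(lambda) = 1/lambda^2.
lambda = 50, lambda^2 = 2500.
I = 1/2500 = 0.000400

0.000400


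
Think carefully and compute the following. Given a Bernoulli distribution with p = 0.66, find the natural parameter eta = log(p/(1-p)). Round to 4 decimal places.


Natural parameter for Bernoulli: eta = log(p/(1-p)).
p = 0.66, 1-p = 0.34.
p/(1-p) = 1.941176.
eta = log(1.941176) = 0.6633

0.6633


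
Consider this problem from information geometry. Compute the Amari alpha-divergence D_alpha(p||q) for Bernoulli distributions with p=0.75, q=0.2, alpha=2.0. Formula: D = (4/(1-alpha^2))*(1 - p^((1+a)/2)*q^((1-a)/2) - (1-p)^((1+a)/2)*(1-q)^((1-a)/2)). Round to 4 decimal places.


Amari alpha-divergence:
D = (4/(1-alpha^2))*(1 - p^((1+a)/2)*q^((1-a)/2) - (1-p)^((1+a)/2)*(1-q)^((1-a)/2)).
alpha = 2.0, p = 0.75, q = 0.2.
e1 = (1+alpha)/2 = 1.5, e2 = (1-alpha)/2 = -0.5.
t1 = p^e1 * q^e2 = 0.75^1.5 * 0.2^-0.5 = 1.452369.
t2 = (1-p)^e1 * (1-q)^e2 = 0.25^1.5 * 0.8^-0.5 = 0.139754.
4/(1-alpha^2) = -1.333333.
D = -1.333333*(1 - 1.452369 - 0.139754) = 0.7895

0.7895


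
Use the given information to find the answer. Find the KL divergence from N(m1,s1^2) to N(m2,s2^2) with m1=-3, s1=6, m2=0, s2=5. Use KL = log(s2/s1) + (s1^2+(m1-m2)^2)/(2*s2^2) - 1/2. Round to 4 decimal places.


KL divergence between normal distributions:
KL = log(s2/s1) + (s1^2 + (m1-m2)^2)/(2*s2^2) - 1/2.
log(5/6) = -0.182322.
(6^2 + (-3-0)^2)/(2*5^2) = (36 + 9)/50 = 0.9.
KL = -0.182322 + 0.9 - 0.5 = 0.2177

0.2177


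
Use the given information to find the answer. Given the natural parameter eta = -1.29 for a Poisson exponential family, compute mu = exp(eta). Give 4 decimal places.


Expectation parameter for Poisson exponential family:
mu = exp(eta).
eta = -1.29.
mu = exp(-1.29) = 0.2753

0.2753


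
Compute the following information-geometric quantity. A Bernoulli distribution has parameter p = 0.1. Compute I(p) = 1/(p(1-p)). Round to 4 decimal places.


For Bernoulli(p), Fisher information is I(p) = 1/(p*(1-p)).
p = 0.1, 1-p = 0.9.
p*(1-p) = 0.09.
I(p) = 1/0.09 = 11.1111

11.1111


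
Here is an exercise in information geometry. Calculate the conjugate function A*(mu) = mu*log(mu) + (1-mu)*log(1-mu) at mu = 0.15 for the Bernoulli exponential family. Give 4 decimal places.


Legendre transform for Bernoulli:
A*(mu) = mu*log(mu) + (1-mu)*log(1-mu).
mu = 0.15, 1-mu = 0.85.
mu*log(mu) = 0.15*log(0.15) = -0.284568.
(1-mu)*log(1-mu) = 0.85*log(0.85) = -0.138141.
A* = -0.284568 + -0.138141 = -0.4227

-0.4227


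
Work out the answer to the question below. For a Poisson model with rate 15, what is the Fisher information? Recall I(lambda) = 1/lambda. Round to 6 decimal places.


Fisher information for Poisson: I(lambda) = 1/lambda.
lambda = 15.
I(lambda) = 1/15 = 0.066667

0.066667


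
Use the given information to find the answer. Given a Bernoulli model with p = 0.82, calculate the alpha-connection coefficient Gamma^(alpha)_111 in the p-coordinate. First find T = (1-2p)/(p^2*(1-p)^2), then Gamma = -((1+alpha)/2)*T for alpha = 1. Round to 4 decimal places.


Skewness (Amari-Chentsov) tensor: T = (1-2p)/(p^2*(1-p)^2).
p = 0.82, 1-2p = -0.64, p^2 = 0.6724, (1-p)^2 = 0.0324.
T = -0.64/(0.6724 * 0.0324) = -29.376988.
In the p-coordinate, Gamma^(alpha) = Gamma^(0) - (alpha/2)*T with Gamma^(0) = (1/2)*g'(p) = -T/2,
so Gamma^(alpha) = -((1+alpha)/2)*T.
alpha = 1, -(1+alpha)/2 = -1.0.
Gamma = -1.0 * -29.376988 = 29.3770

29.3770


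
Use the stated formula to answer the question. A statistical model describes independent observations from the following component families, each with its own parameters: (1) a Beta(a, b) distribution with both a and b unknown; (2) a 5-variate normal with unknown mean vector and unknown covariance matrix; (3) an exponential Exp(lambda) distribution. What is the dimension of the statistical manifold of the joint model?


The dimension of a statistical manifold equals the number of free
(independent) real parameters of the model. For a product of independent
blocks the parameter counts add.
- Beta (a, b): 2.
- 5-variate normal: 5 (mean) + 5*6/2 = 15 (symmetric covariance) = 20.
- exponential (lambda): 1.
Total = 2 + 20 + 1 = 23.
Dimension = 23

23


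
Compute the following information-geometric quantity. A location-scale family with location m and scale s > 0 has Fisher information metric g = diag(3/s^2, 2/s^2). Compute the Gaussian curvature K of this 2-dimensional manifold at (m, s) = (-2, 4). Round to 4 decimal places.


The metric has the form g = (A dm^2 + B ds^2)/s^2 with A = 3, B = 2.
Substitute u = sqrt(A/B)*m: g = B*(du^2 + ds^2)/s^2, i.e. B times the
Poincare upper half-plane metric, which has constant Gaussian curvature -1.
Scaling a 2D metric by a constant c divides the Gaussian curvature by c,
so K = -1/B = -1/(2) = -0.5000 everywhere (the point (m, s) = (-2, 4) is irrelevant:
the curvature is constant).
The requested Gaussian curvature is K = -0.5000.

-0.5000


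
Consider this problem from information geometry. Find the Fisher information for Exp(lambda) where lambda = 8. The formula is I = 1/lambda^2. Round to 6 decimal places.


Fisher information for exponential: I(lambda) = 1/lambda^2.
lambda = 8, lambda^2 = 64.
I = 1/64 = 0.015625

0.015625


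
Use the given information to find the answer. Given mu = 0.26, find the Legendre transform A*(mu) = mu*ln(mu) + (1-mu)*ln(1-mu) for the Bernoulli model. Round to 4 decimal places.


Legendre transform for Bernoulli:
A*(mu) = mu*log(mu) + (1-mu)*log(1-mu).
mu = 0.26, 1-mu = 0.74.
mu*log(mu) = 0.26*log(0.26) = -0.350239.
(1-mu)*log(1-mu) = 0.74*log(0.74) = -0.222818.
A* = -0.350239 + -0.222818 = -0.5731

-0.5731


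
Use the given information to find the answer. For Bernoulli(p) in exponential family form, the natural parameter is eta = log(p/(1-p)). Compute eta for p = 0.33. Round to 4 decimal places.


Natural parameter for Bernoulli: eta = log(p/(1-p)).
p = 0.33, 1-p = 0.67.
p/(1-p) = 0.492537.
eta = log(0.492537) = -0.7082

-0.7082


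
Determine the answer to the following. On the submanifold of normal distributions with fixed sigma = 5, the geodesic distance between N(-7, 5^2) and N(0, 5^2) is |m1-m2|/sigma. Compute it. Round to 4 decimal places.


On the fixed-variance normal subfamily, geodesic distance = |m1-m2|/sigma.
|-7 - 0| = 7.
sigma = 5.
d = 7/5 = 1.4000

1.4000


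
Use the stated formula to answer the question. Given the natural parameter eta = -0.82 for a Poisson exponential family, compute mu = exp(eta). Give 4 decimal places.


Expectation parameter for Poisson exponential family:
mu = exp(eta).
eta = -0.82.
mu = exp(-0.82) = 0.4404

0.4404


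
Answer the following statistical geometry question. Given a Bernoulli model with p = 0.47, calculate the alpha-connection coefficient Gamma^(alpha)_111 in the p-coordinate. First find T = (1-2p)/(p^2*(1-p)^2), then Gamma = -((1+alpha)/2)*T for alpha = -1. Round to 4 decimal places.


Skewness (Amari-Chentsov) tensor: T = (1-2p)/(p^2*(1-p)^2).
p = 0.47, 1-2p = 0.06, p^2 = 0.2209, (1-p)^2 = 0.2809.
T = 0.06/(0.2209 * 0.2809) = 0.96695.
In the p-coordinate, Gamma^(alpha) = Gamma^(0) - (alpha/2)*T with Gamma^(0) = (1/2)*g'(p) = -T/2,
so Gamma^(alpha) = -((1+alpha)/2)*T.
alpha = -1, -(1+alpha)/2 = 0.0.
Gamma = 0.0 * 0.96695 = 0.0000

0.0000


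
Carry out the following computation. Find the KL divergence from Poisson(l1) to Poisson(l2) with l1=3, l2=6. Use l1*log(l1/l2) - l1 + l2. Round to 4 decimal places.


KL divergence for Poisson:
KL = l1*log(l1/l2) - l1 + l2.
l1 = 3, l2 = 6.
log(3/6) = -0.693147.
l1*log(l1/l2) = 3 * -0.693147 = -2.079442.
KL = -2.079442 - 3 + 6 = 0.9206

0.9206


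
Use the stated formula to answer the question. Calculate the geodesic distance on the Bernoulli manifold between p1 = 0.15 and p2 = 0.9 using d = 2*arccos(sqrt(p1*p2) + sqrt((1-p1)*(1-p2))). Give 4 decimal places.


Geodesic distance on Bernoulli manifold:
d(p1,p2) = 2*arccos(sqrt(p1*p2) + sqrt((1-p1)*(1-p2))).
sqrt(p1*p2) = sqrt(0.15*0.9) = 0.367423.
sqrt((1-p1)*(1-p2)) = sqrt(0.85*0.1) = 0.291548.
arg = 0.367423 + 0.291548 = 0.658971.
d = 2*arccos(0.658971) = 1.7027

1.7027


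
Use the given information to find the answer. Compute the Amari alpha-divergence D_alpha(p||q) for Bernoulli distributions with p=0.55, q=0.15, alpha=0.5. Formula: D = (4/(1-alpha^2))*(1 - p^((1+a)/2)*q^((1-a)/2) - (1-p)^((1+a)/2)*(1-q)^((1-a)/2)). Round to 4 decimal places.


Amari alpha-divergence:
D = (4/(1-alpha^2))*(1 - p^((1+a)/2)*q^((1-a)/2) - (1-p)^((1+a)/2)*(1-q)^((1-a)/2)).
alpha = 0.5, p = 0.55, q = 0.15.
e1 = (1+alpha)/2 = 0.75, e2 = (1-alpha)/2 = 0.25.
t1 = p^e1 * q^e2 = 0.55^0.75 * 0.15^0.25 = 0.397461.
t2 = (1-p)^e1 * (1-q)^e2 = 0.45^0.75 * 0.85^0.25 = 0.527551.
4/(1-alpha^2) = 5.333333.
D = 5.333333*(1 - 0.397461 - 0.527551) = 0.3999

0.3999


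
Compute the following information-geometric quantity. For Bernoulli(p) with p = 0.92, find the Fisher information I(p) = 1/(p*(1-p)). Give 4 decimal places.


For Bernoulli(p), Fisher information is I(p) = 1/(p*(1-p)).
p = 0.92, 1-p = 0.08.
p*(1-p) = 0.0736.
I(p) = 1/0.0736 = 13.5870

13.5870


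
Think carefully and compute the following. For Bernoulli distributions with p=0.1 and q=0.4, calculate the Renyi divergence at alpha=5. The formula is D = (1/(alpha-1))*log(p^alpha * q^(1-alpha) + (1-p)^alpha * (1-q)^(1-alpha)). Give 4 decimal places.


Renyi divergence of order alpha between Bernoulli distributions:
D = (1/(alpha-1))*log(p^alpha * q^(1-alpha) + (1-p)^alpha * (1-q)^(1-alpha)).
alpha = 5, p = 0.1, q = 0.4.
p^alpha * q^(1-alpha) = 0.1^5 * 0.4^-4 = 0.000391.
(1-p)^alpha * (1-q)^(1-alpha) = 0.9^5 * 0.6^-4 = 4.55625.
sum = 0.000391 + 4.55625 = 4.556641.
D = (1/4)*log(4.556641) = 0.3791

0.3791


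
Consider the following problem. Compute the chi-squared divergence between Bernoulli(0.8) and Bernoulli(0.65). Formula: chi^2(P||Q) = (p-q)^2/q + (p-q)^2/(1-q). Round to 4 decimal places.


Chi-squared divergence between Bernoulli distributions:
chi^2 = (p-q)^2/q + (p-q)^2/(1-q).
p = 0.8, q = 0.65, p-q = 0.15.
(p-q)^2 = 0.0225.
term1 = 0.0225/0.65 = 0.034615.
term2 = 0.0225/0.35 = 0.064286.
chi^2 = 0.034615 + 0.064286 = 0.0989

0.0989


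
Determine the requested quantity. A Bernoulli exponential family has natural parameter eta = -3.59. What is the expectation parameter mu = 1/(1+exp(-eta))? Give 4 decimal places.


Dual coordinate (expectation parameter) for Bernoulli:
mu = 1/(1+exp(-eta)).
eta = -3.59.
exp(-eta) = exp(3.59) = 36.234076.
mu = 1/(1+36.234076) = 0.0269

0.0269


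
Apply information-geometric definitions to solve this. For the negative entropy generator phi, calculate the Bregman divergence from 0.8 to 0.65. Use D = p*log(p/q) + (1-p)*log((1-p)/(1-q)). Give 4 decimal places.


Bregman divergence with negative entropy generator:
D = p*log(p/q) + (1-p)*log((1-p)/(1-q)).
p = 0.8, q = 0.65.
p*log(p/q) = 0.8*log(0.8/0.65) = 0.166111.
(1-p)*log((1-p)/(1-q)) = 0.2*log(0.2/0.35) = -0.111923.
D = 0.166111 + -0.111923 = 0.0542

0.0542


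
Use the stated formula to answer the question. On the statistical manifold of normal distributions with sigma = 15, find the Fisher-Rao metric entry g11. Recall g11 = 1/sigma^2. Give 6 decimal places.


For the 2-parameter normal family, the Fisher metric has:
  g11 = 1/sigma^2, g22 = 2/sigma^2.
sigma = 15, sigma^2 = 225.
g11 = 0.004444

0.004444


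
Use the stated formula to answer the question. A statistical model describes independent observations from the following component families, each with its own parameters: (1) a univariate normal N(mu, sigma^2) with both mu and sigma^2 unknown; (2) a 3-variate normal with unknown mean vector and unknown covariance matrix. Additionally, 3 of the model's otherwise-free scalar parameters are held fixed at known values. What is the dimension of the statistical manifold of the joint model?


The dimension of a statistical manifold equals the number of free
(independent) real parameters of the model. For a product of independent
blocks the parameter counts add.
- normal (mu, sigma^2): 2.
- 3-variate normal: 3 (mean) + 3*4/2 = 6 (symmetric covariance) = 9.
Total = 2 + 9 = 11.
3 parameter(s) fixed at known values: 11 - 3 = 8.
Dimension = 8

8


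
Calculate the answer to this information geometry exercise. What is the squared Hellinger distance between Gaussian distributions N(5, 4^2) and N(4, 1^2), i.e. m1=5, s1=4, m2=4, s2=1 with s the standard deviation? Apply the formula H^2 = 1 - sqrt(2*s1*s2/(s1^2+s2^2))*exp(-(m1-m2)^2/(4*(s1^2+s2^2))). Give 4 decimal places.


Squared Hellinger distance for Gaussians:
H^2 = 1 - sqrt(2*s1*s2/(s1^2+s2^2)) * exp(-(m1-m2)^2/(4*(s1^2+s2^2))).
s1^2 = 16, s2^2 = 1, s1^2+s2^2 = 17.
sqrt(2*4*1/(17)) = 0.685994.
(m1-m2)^2 = (1)^2 = 1.
exp(-1/(4*17)) = exp(-0.014706) = 0.985402.
H^2 = 1 - 0.685994*0.985402 = 0.3240

0.3240


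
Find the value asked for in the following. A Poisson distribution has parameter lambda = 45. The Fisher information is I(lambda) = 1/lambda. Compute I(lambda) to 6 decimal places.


Fisher information for Poisson: I(lambda) = 1/lambda.
lambda = 45.
I(lambda) = 1/45 = 0.022222

0.022222


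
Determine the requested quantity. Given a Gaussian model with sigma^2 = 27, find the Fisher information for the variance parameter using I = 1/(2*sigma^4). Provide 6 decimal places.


Fisher information for variance: I(sigma^2) = 1/(2*sigma^4).
sigma^2 = 27, so sigma^4 = 729.
I = 1/(2*729) = 1/1458 = 0.000686

0.000686


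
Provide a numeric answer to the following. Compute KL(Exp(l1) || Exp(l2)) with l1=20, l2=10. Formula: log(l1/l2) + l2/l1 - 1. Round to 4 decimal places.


KL divergence for exponential family:
KL = log(l1/l2) + l2/l1 - 1.
log(20/10) = 0.693147.
10/20 = 0.5.
KL = 0.693147 + 0.5 - 1 = 0.1931

0.1931


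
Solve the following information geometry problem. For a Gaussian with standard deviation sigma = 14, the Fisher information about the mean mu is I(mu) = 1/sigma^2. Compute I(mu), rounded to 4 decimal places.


The Fisher information for the mean of a normal distribution is I(mu) = 1/sigma^2.
sigma = 14, so sigma^2 = 196.
I(mu) = 1/196 = 0.0051

0.0051


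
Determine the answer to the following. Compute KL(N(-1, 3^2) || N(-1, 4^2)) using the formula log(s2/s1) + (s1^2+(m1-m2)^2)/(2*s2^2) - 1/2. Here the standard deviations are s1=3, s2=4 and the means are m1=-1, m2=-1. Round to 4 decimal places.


KL divergence between normal distributions:
KL = log(s2/s1) + (s1^2 + (m1-m2)^2)/(2*s2^2) - 1/2.
log(4/3) = 0.287682.
(3^2 + (-1--1)^2)/(2*4^2) = (9 + 0)/32 = 0.28125.
KL = 0.287682 + 0.28125 - 0.5 = 0.0689

0.0689


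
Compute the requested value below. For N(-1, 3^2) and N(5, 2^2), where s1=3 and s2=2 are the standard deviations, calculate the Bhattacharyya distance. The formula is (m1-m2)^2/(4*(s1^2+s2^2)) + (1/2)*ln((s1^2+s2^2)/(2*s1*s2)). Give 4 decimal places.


Bhattacharyya distance between two Gaussians:
DB = (m1-m2)^2/(4*(s1^2+s2^2)) + (1/2)*ln((s1^2+s2^2)/(2*s1*s2)).
(m1-m2)^2 = (-6)^2 = 36.
s1^2+s2^2 = 9 + 4 = 13.
term1 = 36/52 = 0.692308.
term2 = 0.5*ln(13/12.0) = 0.040021.
DB = 0.692308 + 0.040021 = 0.7323

0.7323


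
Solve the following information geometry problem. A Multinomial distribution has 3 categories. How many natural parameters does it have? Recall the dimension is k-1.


Exponential family dimension calculation:
For Multinomial with k=3 categories, dim = k-1 = 2.

2


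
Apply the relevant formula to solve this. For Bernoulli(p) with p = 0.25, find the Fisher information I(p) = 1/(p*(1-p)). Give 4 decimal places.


For Bernoulli(p), Fisher information is I(p) = 1/(p*(1-p)).
p = 0.25, 1-p = 0.75.
p*(1-p) = 0.1875.
I(p) = 1/0.1875 = 5.3333

5.3333


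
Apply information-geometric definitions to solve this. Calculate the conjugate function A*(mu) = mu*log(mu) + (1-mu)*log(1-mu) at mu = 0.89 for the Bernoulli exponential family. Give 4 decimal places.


Legendre transform for Bernoulli:
A*(mu) = mu*log(mu) + (1-mu)*log(1-mu).
mu = 0.89, 1-mu = 0.11.
mu*log(mu) = 0.89*log(0.89) = -0.103715.
(1-mu)*log(1-mu) = 0.11*log(0.11) = -0.2428.
A* = -0.103715 + -0.2428 = -0.3465

-0.3465


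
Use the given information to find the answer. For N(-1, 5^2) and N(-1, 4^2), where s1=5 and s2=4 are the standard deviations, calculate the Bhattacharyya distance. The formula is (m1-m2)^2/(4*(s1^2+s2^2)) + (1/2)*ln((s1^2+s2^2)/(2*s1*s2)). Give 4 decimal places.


Bhattacharyya distance between two Gaussians:
DB = (m1-m2)^2/(4*(s1^2+s2^2)) + (1/2)*ln((s1^2+s2^2)/(2*s1*s2)).
(m1-m2)^2 = (0)^2 = 0.
s1^2+s2^2 = 25 + 16 = 41.
term1 = 0/164 = 0.0.
term2 = 0.5*ln(41/40.0) = 0.012346.
DB = 0.0 + 0.012346 = 0.0123

0.0123


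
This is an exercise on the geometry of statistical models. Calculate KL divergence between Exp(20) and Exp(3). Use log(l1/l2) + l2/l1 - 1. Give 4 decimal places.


KL divergence for exponential family:
KL = log(l1/l2) + l2/l1 - 1.
log(20/3) = 1.89712.
3/20 = 0.15.
KL = 1.89712 + 0.15 - 1 = 1.0471

1.0471


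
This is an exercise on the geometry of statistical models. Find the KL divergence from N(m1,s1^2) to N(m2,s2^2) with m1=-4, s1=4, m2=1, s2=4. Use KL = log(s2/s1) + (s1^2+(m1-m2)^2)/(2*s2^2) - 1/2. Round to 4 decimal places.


KL divergence between normal distributions:
KL = log(s2/s1) + (s1^2 + (m1-m2)^2)/(2*s2^2) - 1/2.
log(4/4) = 0.0.
(4^2 + (-4-1)^2)/(2*4^2) = (16 + 25)/32 = 1.28125.
KL = 0.0 + 1.28125 - 0.5 = 0.7813

0.7813


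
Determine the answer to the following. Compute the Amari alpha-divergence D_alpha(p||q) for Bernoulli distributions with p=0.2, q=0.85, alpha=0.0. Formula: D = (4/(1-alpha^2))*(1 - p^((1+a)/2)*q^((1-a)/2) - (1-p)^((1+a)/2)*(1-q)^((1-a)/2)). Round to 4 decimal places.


Amari alpha-divergence:
D = (4/(1-alpha^2))*(1 - p^((1+a)/2)*q^((1-a)/2) - (1-p)^((1+a)/2)*(1-q)^((1-a)/2)).
alpha = 0.0, p = 0.2, q = 0.85.
e1 = (1+alpha)/2 = 0.5, e2 = (1-alpha)/2 = 0.5.
t1 = p^e1 * q^e2 = 0.2^0.5 * 0.85^0.5 = 0.412311.
t2 = (1-p)^e1 * (1-q)^e2 = 0.8^0.5 * 0.15^0.5 = 0.34641.
4/(1-alpha^2) = 4.0.
D = 4.0*(1 - 0.412311 - 0.34641) = 0.9651

0.9651


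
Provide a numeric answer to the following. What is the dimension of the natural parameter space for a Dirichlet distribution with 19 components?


Exponential family dimension calculation:
Dirichlet with 19 components has 19 natural parameters.

19


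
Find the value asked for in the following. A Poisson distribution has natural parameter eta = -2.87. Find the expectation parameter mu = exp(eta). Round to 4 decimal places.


Expectation parameter for Poisson exponential family:
mu = exp(eta).
eta = -2.87.
mu = exp(-2.87) = 0.0567

0.0567


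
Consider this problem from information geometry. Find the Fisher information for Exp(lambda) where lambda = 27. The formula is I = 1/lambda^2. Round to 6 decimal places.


Fisher information for exponential: I(lambda) = 1/lambda^2.
lambda = 27, lambda^2 = 729.
I = 1/729 = 0.001372

0.001372


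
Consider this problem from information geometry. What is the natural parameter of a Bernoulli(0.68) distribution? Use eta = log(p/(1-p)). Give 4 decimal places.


Natural parameter for Bernoulli: eta = log(p/(1-p)).
p = 0.68, 1-p = 0.32.
p/(1-p) = 2.125.
eta = log(2.125) = 0.7538

0.7538


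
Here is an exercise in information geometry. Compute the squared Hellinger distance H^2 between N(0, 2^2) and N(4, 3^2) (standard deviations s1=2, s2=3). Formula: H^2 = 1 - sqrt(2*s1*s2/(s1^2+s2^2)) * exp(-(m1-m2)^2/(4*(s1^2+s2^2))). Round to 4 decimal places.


Squared Hellinger distance for Gaussians:
H^2 = 1 - sqrt(2*s1*s2/(s1^2+s2^2)) * exp(-(m1-m2)^2/(4*(s1^2+s2^2))).
s1^2 = 4, s2^2 = 9, s1^2+s2^2 = 13.
sqrt(2*2*3/(13)) = 0.960769.
(m1-m2)^2 = (-4)^2 = 16.
exp(-16/(4*13)) = exp(-0.307692) = 0.735141.
H^2 = 1 - 0.960769*0.735141 = 0.2937

0.2937


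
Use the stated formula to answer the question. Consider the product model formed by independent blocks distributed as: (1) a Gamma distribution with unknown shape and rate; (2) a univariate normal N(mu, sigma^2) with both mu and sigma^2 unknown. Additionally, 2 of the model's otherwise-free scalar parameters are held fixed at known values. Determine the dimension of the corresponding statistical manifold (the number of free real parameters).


The dimension of a statistical manifold equals the number of free
(independent) real parameters of the model. For a product of independent
blocks the parameter counts add.
- Gamma (shape, rate): 2.
- normal (mu, sigma^2): 2.
Total = 2 + 2 = 4.
2 parameter(s) fixed at known values: 4 - 2 = 2.
Dimension = 2

2


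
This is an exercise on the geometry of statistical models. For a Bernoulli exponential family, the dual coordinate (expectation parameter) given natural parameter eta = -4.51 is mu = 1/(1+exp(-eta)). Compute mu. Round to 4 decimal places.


Dual coordinate (expectation parameter) for Bernoulli:
mu = 1/(1+exp(-eta)).
eta = -4.51.
exp(-eta) = exp(4.51) = 90.921819.
mu = 1/(1+90.921819) = 0.0109

0.0109


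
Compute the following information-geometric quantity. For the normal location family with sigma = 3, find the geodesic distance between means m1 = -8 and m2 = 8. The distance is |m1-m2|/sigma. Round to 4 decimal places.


On the fixed-variance normal subfamily, geodesic distance = |m1-m2|/sigma.
|-8 - 8| = 16.
sigma = 3.
d = 16/3 = 5.3333

5.3333


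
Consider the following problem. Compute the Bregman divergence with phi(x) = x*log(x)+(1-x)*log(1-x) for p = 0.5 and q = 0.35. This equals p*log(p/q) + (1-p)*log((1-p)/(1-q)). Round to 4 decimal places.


Bregman divergence with negative entropy generator:
D = p*log(p/q) + (1-p)*log((1-p)/(1-q)).
p = 0.5, q = 0.35.
p*log(p/q) = 0.5*log(0.5/0.35) = 0.178337.
(1-p)*log((1-p)/(1-q)) = 0.5*log(0.5/0.65) = -0.131182.
D = 0.178337 + -0.131182 = 0.0472

0.0472


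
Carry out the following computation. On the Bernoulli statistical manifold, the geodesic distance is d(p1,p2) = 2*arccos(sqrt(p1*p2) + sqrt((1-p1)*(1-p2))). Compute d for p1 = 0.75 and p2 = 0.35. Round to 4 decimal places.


Geodesic distance on Bernoulli manifold:
d(p1,p2) = 2*arccos(sqrt(p1*p2) + sqrt((1-p1)*(1-p2))).
sqrt(p1*p2) = sqrt(0.75*0.35) = 0.512348.
sqrt((1-p1)*(1-p2)) = sqrt(0.25*0.65) = 0.403113.
arg = 0.512348 + 0.403113 = 0.91546.
d = 2*arccos(0.91546) = 0.8283

0.8283


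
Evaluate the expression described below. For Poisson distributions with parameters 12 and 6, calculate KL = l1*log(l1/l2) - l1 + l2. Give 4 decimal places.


KL divergence for Poisson:
KL = l1*log(l1/l2) - l1 + l2.
l1 = 12, l2 = 6.
log(12/6) = 0.693147.
l1*log(l1/l2) = 12 * 0.693147 = 8.317766.
KL = 8.317766 - 12 + 6 = 2.3178

2.3178
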